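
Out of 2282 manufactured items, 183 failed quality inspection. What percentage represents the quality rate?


Formula: Quality Rate = Good Pieces / Total Pieces * 100
Good pieces = 2282 - 183 = 2099
QR = 2099 / 2282 * 100 = 92.0%

92.0%


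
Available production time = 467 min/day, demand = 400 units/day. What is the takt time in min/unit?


Formula: Takt Time = Available Production Time / Customer Demand
Takt = 467 min/day / 400 units/day
Takt = 1.17 min/unit

1.17 min/unit


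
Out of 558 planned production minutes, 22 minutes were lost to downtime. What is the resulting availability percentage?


Formula: Availability = (Planned Time - Downtime) / Planned Time * 100
Uptime = 558 - 22 = 536 min
Availability = 536 / 558 * 100 = 96.1%

96.1%


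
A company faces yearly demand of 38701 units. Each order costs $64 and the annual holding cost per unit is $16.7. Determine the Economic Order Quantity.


Formula: EOQ = sqrt(2 * D * S / H)
Numerator: 2 * 38701 * 64 = 4953728
2DS/H = 4953728 / 16.7 = 296630.4
EOQ = sqrt(296630.4) = 544.6 units

544.6 units


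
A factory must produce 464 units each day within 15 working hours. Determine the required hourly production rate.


Formula: Production Rate = Daily Demand / Available Hours
Rate = 464 units/day / 15 hours/day
Rate = 30.9 units/hour

30.9 units/hour


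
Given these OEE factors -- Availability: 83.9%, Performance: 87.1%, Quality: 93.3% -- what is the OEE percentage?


Formula: OEE = Availability * Performance * Quality / 10000
A * P = 83.9% * 87.1% / 100 = 73.08%
OEE = 73.08% * 93.3% / 100 = 68.2%

68.2%


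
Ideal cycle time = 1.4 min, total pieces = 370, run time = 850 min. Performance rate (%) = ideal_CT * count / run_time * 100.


Formula: Performance = (Ideal CT * Total Count) / Run Time * 100
Ideal output time = 1.4 * 370 = 518.0 min
Performance = 518.0 / 850 * 100 = 60.9%

60.9%


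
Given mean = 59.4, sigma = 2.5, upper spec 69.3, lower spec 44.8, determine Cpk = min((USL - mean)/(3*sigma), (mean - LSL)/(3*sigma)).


Cpu = (69.3 - 59.4) / (3 * 2.5) = 1.32
Cpl = (59.4 - 44.8) / (3 * 2.5) = 1.95
Cpk = min(1.32, 1.95) = 1.32

1.32


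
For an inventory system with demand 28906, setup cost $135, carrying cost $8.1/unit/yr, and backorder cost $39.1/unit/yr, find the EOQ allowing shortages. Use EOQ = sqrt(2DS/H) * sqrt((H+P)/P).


Formula: EOQ* = sqrt(2DS/H) * sqrt((H+P)/P)
Base EOQ = sqrt(2*28906*135/8.1) = 981.6 units
Correction = sqrt((8.1+39.1)/39.1) = 1.09871
EOQ* = 981.6 * 1.09871 = 1078.5 units

1078.5 units


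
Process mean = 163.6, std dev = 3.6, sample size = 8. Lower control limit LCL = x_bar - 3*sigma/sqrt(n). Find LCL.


LCL = 163.6 - 3 * 3.6 / sqrt(8)

159.78


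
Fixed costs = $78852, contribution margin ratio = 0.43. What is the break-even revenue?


Formula: BER = Fixed Costs / Contribution Margin Ratio
BER = $78852 / 0.43
BER = $183376.74 (to the nearest cent)

$183376.74


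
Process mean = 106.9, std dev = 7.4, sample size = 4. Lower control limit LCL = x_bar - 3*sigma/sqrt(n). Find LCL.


LCL = 106.9 - 3 * 7.4 / sqrt(4)

95.8


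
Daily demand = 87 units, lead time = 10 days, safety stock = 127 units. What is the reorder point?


Formula: ROP = (Daily Demand * Lead Time) + Safety Stock
Demand during lead time = 87 * 10 = 870 units
ROP = 870 + 127 = 997 units

997 units


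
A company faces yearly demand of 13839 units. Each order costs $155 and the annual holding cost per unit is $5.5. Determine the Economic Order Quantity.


Formula: EOQ = sqrt(2 * D * S / H)
Numerator: 2 * 13839 * 155 = 4290090
2DS/H = 4290090 / 5.5 = 780016.4
EOQ = sqrt(780016.4) = 883.2 units

883.2 units


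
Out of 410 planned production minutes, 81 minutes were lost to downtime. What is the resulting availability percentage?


Formula: Availability = (Planned Time - Downtime) / Planned Time * 100
Uptime = 410 - 81 = 329 min
Availability = 329 / 410 * 100 = 80.2%

80.2%


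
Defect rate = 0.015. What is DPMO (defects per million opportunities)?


DPMO = defect_rate * 1000000 = 0.015 * 1000000

15000


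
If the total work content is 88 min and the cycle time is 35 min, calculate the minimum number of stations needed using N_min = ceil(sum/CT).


Formula: N_min = ceil(Sum of Task Times / Cycle Time)
N_min = ceil(88 min / 35 min) = ceil(2.5143)
N_min = 3 stations

3


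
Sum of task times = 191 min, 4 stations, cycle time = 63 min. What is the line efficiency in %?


Formula: Efficiency = Sum of Task Times / (N_stations * CT) * 100
Total station capacity = 4 stations * 63 min = 252 min
Efficiency = 191 / 252 * 100 = 75.8%

75.8%


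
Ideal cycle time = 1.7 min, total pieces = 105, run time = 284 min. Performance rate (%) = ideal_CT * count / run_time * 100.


Formula: Performance = (Ideal CT * Total Count) / Run Time * 100
Ideal output time = 1.7 * 105 = 178.5 min
Performance = 178.5 / 284 * 100 = 62.9%

62.9%


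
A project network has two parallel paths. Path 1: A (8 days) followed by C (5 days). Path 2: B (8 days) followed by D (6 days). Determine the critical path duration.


Path 1 = 8 + 5 = 13 days
Path 2 = 8 + 6 = 14 days
Duration = max(13, 14) = 14 days

14 days


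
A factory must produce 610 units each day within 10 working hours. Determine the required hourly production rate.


Formula: Production Rate = Daily Demand / Available Hours
Rate = 610 units/day / 10 hours/day
Rate = 61.0 units/hour

61.0 units/hour


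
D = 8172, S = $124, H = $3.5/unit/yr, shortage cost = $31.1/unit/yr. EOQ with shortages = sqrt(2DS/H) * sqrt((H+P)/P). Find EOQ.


Formula: EOQ* = sqrt(2DS/H) * sqrt((H+P)/P)
Base EOQ = sqrt(2*8172*124/3.5) = 760.95 units
Correction = sqrt((3.5+31.1)/31.1) = 1.05477
EOQ* = 760.95 * 1.05477 = 802.6 units

802.6 units


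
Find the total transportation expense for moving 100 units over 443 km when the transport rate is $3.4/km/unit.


TC = dist * cost * units = 443 * 3.4 * 100 = $150620.00

$150620.00


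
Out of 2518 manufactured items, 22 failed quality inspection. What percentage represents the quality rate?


Formula: Quality Rate = Good Pieces / Total Pieces * 100
Good pieces = 2518 - 22 = 2496
QR = 2496 / 2518 * 100 = 99.1%

99.1%


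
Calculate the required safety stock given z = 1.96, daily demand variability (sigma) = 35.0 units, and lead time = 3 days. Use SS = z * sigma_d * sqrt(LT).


Formula: SS = z * sigma_d * sqrt(LT)
sqrt(LT) = sqrt(3) = 1.7321
SS = 1.96 * 35.0 * 1.7321
SS = 118.8 units

118.8 units


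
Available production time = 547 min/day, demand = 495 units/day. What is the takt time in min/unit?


Formula: Takt Time = Available Production Time / Customer Demand
Takt = 547 min/day / 495 units/day
Takt = 1.11 min/unit

1.11 min/unit


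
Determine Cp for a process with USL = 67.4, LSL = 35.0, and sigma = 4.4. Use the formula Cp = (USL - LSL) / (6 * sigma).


Cp = (67.4 - 35.0) / (6 * 4.4)

1.23


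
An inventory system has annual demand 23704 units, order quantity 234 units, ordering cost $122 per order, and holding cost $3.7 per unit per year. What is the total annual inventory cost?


TC = 23704/234 * 122 + 234/2 * 3.7

$12791.40


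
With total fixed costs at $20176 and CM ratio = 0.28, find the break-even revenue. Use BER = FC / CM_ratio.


Formula: BER = Fixed Costs / Contribution Margin Ratio
BER = $20176 / 0.28
BER = $72057.14 (to the nearest cent)

$72057.14


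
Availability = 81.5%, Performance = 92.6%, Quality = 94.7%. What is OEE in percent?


Formula: OEE = Availability * Performance * Quality / 10000
A * P = 81.5% * 92.6% / 100 = 75.47%
OEE = 75.47% * 94.7% / 100 = 71.5%

71.5%


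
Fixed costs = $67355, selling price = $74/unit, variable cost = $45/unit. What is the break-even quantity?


Formula: BEQ = Fixed Costs / (Price - Variable Cost)
Contribution margin = $74 - $45 = $29/unit
BEQ = ceil($67355 / $29/unit) = ceil(2322.59) = 2323 units

2323 units


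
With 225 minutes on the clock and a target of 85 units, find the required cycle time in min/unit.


Formula: CT = Available Time / Number of Units
CT = 225 min / 85 units
CT = 2.65 min/unit

2.65 min/unit


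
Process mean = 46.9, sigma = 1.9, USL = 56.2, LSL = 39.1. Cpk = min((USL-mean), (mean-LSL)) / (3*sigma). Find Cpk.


Cpu = (56.2 - 46.9) / (3 * 1.9) = 1.63
Cpl = (46.9 - 39.1) / (3 * 1.9) = 1.37
Cpk = min(1.63, 1.37) = 1.37

1.37


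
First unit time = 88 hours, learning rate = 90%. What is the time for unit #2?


Formula: T_n = T_1 * (learning_rate)^(log2(n)) where learning_rate = rate/100
Doublings = log2(2) = 1
T_n = 88 * 0.9^1
T_n = 88 * 0.9 = 79.2 hours

79.2 hours


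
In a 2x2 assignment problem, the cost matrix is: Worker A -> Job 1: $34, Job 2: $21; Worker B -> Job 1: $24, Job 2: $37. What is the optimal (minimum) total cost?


Option 1: A->1 + B->2 = $34 + $37 = $71
Option 2: A->2 + B->1 = $21 + $24 = $45
Min cost = min($71, $45) = $45

$45


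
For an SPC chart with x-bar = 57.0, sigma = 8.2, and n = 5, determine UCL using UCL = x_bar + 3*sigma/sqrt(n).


UCL = 57.0 + 3 * 8.2 / sqrt(5)

68.0


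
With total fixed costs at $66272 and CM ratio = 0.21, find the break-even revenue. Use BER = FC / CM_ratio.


Formula: BER = Fixed Costs / Contribution Margin Ratio
BER = $66272 / 0.21
BER = $315580.95 (to the nearest cent)

$315580.95


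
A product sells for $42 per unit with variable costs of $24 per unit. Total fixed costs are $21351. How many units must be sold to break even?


Formula: BEQ = Fixed Costs / (Price - Variable Cost)
Contribution margin = $42 - $24 = $18/unit
BEQ = ceil($21351 / $18/unit) = ceil(1186.17) = 1187 units

1187 units


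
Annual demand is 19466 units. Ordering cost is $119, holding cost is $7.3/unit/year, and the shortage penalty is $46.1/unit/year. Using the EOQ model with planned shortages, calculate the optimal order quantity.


Formula: EOQ* = sqrt(2DS/H) * sqrt((H+P)/P)
Base EOQ = sqrt(2*19466*119/7.3) = 796.65 units
Correction = sqrt((7.3+46.1)/46.1) = 1.07627
EOQ* = 796.65 * 1.07627 = 857.4 units

857.4 units


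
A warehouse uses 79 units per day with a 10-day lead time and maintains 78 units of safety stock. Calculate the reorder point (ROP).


Formula: ROP = (Daily Demand * Lead Time) + Safety Stock
Demand during lead time = 79 * 10 = 790 units
ROP = 790 + 78 = 868 units

868 units


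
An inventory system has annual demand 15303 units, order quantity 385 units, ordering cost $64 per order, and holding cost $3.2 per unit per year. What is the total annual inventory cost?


TC = 15303/385 * 64 + 385/2 * 3.2

$3159.88


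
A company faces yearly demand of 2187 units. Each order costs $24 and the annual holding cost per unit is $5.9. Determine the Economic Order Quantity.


Formula: EOQ = sqrt(2 * D * S / H)
Numerator: 2 * 2187 * 24 = 104976
2DS/H = 104976 / 5.9 = 17792.5
EOQ = sqrt(17792.5) = 133.4 units

133.4 units


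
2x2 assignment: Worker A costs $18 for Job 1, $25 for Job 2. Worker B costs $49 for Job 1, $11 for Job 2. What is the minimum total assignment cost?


Option 1: A->1 + B->2 = $18 + $11 = $29
Option 2: A->2 + B->1 = $25 + $49 = $74
Min cost = min($29, $74) = $29

$29


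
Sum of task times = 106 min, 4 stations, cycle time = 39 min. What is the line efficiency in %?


Formula: Efficiency = Sum of Task Times / (N_stations * CT) * 100
Total station capacity = 4 stations * 39 min = 156 min
Efficiency = 106 / 156 * 100 = 67.9%

67.9%


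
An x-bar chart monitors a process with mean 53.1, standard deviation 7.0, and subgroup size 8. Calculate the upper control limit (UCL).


UCL = 53.1 + 3 * 7.0 / sqrt(8)

60.52


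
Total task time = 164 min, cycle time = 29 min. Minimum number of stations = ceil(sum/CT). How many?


Formula: N_min = ceil(Sum of Task Times / Cycle Time)
N_min = ceil(164 min / 29 min) = ceil(5.6552)
N_min = 6 stations

6


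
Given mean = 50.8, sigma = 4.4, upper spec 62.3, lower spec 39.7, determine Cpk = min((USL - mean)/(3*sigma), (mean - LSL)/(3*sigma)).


Cpu = (62.3 - 50.8) / (3 * 4.4) = 0.87
Cpl = (50.8 - 39.7) / (3 * 4.4) = 0.84
Cpk = min(0.87, 0.84) = 0.84

0.84


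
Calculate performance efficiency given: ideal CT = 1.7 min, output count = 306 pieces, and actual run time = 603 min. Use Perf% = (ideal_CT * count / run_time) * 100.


Formula: Performance = (Ideal CT * Total Count) / Run Time * 100
Ideal output time = 1.7 * 306 = 520.2 min
Performance = 520.2 / 603 * 100 = 86.3%

86.3%


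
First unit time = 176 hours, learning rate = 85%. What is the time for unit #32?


Formula: T_n = T_1 * (learning_rate)^(log2(n)) where learning_rate = rate/100
Doublings = log2(32) = 5
T_n = 176 * 0.85^5
T_n = 176 * 0.4437 = 78.1 hours

78.1 hours


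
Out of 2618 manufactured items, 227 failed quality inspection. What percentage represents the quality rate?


Formula: Quality Rate = Good Pieces / Total Pieces * 100
Good pieces = 2618 - 227 = 2391
QR = 2391 / 2618 * 100 = 91.3%

91.3%


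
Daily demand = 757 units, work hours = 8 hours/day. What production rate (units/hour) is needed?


Formula: Production Rate = Daily Demand / Available Hours
Rate = 757 units/day / 8 hours/day
Rate = 94.6 units/hour

94.6 units/hour


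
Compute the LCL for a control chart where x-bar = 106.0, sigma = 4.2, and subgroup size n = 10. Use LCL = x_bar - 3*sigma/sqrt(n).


LCL = 106.0 - 3 * 4.2 / sqrt(10)

102.02


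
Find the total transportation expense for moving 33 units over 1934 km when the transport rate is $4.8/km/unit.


TC = dist * cost * units = 1934 * 4.8 * 33 = $306345.60

$306345.60


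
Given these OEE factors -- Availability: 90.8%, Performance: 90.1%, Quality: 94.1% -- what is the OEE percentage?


Formula: OEE = Availability * Performance * Quality / 10000
A * P = 90.8% * 90.1% / 100 = 81.81%
OEE = 81.81% * 94.1% / 100 = 77.0%

77.0%


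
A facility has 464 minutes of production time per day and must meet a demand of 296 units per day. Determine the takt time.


Formula: Takt Time = Available Production Time / Customer Demand
Takt = 464 min/day / 296 units/day
Takt = 1.57 min/unit

1.57 min/unit


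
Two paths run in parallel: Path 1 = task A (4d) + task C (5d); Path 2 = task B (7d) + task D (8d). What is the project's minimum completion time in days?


Path 1 = 4 + 5 = 9 days
Path 2 = 7 + 8 = 15 days
Duration = max(9, 15) = 15 days

15 days


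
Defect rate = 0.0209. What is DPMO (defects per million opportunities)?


DPMO = defect_rate * 1000000 = 0.0209 * 1000000

20900


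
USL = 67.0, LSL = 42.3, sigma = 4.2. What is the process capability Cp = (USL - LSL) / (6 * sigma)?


Cp = (67.0 - 42.3) / (6 * 4.2)

0.98


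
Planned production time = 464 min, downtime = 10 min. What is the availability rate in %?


Formula: Availability = (Planned Time - Downtime) / Planned Time * 100
Uptime = 464 - 10 = 454 min
Availability = 454 / 464 * 100 = 97.8%

97.8%


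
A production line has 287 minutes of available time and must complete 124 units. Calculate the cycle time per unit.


Formula: CT = Available Time / Number of Units
CT = 287 min / 124 units
CT = 2.31 min/unit

2.31 min/unit


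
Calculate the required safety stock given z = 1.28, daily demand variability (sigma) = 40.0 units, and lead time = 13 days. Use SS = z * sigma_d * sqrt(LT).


Formula: SS = z * sigma_d * sqrt(LT)
sqrt(LT) = sqrt(13) = 3.6056
SS = 1.28 * 40.0 * 3.6056
SS = 184.6 units

184.6 units


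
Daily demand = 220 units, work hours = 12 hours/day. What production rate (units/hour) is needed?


Formula: Production Rate = Daily Demand / Available Hours
Rate = 220 units/day / 12 hours/day
Rate = 18.3 units/hour

18.3 units/hour


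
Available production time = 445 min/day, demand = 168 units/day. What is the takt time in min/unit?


Formula: Takt Time = Available Production Time / Customer Demand
Takt = 445 min/day / 168 units/day
Takt = 2.65 min/unit

2.65 min/unit


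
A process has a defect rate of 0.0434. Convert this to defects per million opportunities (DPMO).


DPMO = defect_rate * 1000000 = 0.0434 * 1000000

43400


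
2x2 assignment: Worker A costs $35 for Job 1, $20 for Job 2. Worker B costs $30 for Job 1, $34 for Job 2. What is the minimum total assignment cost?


Option 1: A->1 + B->2 = $35 + $34 = $69
Option 2: A->2 + B->1 = $20 + $30 = $50
Min cost = min($69, $50) = $50

$50


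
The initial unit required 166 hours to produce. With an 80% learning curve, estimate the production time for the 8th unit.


Formula: T_n = T_1 * (learning_rate)^(log2(n)) where learning_rate = rate/100
Doublings = log2(8) = 3
T_n = 166 * 0.8^3
T_n = 166 * 0.512 = 85.0 hours

85.0 hours


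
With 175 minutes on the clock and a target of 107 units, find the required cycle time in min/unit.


Formula: CT = Available Time / Number of Units
CT = 175 min / 107 units
CT = 1.64 min/unit

1.64 min/unit


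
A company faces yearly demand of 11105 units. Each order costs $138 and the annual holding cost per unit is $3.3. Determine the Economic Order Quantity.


Formula: EOQ = sqrt(2 * D * S / H)
Numerator: 2 * 11105 * 138 = 3064980
2DS/H = 3064980 / 3.3 = 928781.8
EOQ = sqrt(928781.8) = 963.7 units

963.7 units


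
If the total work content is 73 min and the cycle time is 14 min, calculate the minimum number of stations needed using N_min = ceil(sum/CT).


Formula: N_min = ceil(Sum of Task Times / Cycle Time)
N_min = ceil(73 min / 14 min) = ceil(5.2143)
N_min = 6 stations

6


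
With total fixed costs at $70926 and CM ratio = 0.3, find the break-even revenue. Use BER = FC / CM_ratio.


Formula: BER = Fixed Costs / Contribution Margin Ratio
BER = $70926 / 0.3
BER = $236420.00 (to the nearest cent)

$236420.00


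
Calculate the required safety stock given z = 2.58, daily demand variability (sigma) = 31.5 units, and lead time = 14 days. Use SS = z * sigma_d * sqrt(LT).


Formula: SS = z * sigma_d * sqrt(LT)
sqrt(LT) = sqrt(14) = 3.7417
SS = 2.58 * 31.5 * 3.7417
SS = 304.1 units

304.1 units


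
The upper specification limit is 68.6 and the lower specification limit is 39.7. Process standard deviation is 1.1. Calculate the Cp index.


Cp = (68.6 - 39.7) / (6 * 1.1)

4.38


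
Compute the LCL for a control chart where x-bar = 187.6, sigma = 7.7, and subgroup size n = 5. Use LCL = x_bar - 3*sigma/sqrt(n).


LCL = 187.6 - 3 * 7.7 / sqrt(5)

177.27


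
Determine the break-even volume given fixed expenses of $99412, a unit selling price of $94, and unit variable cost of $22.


Formula: BEQ = Fixed Costs / (Price - Variable Cost)
Contribution margin = $94 - $22 = $72/unit
BEQ = ceil($99412 / $72/unit) = ceil(1380.72) = 1381 units

1381 units


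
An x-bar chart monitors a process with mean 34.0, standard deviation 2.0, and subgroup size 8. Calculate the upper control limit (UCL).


UCL = 34.0 + 3 * 2.0 / sqrt(8)

36.12


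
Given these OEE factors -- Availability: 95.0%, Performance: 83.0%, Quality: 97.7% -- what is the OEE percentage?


Formula: OEE = Availability * Performance * Quality / 10000
A * P = 95.0% * 83.0% / 100 = 78.85%
OEE = 78.85% * 97.7% / 100 = 77.0%

77.0%


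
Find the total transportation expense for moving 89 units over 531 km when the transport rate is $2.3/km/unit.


TC = dist * cost * units = 531 * 2.3 * 89 = $108695.70

$108695.70


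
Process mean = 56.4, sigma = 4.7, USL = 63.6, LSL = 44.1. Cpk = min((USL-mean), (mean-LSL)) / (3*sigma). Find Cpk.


Cpu = (63.6 - 56.4) / (3 * 4.7) = 0.51
Cpl = (56.4 - 44.1) / (3 * 4.7) = 0.87
Cpk = min(0.51, 0.87) = 0.51

0.51


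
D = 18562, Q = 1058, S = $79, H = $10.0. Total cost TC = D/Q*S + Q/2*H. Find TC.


TC = 18562/1058 * 79 + 1058/2 * 10.0

$6676.01


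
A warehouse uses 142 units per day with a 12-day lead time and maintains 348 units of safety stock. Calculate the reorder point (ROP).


Formula: ROP = (Daily Demand * Lead Time) + Safety Stock
Demand during lead time = 142 * 12 = 1704 units
ROP = 1704 + 348 = 2052 units

2052 units


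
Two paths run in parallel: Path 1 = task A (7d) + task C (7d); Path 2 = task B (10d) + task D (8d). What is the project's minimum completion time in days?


Path 1 = 7 + 7 = 14 days
Path 2 = 10 + 8 = 18 days
Duration = max(14, 18) = 18 days

18 days


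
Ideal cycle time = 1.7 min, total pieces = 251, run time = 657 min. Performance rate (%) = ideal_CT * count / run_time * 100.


Formula: Performance = (Ideal CT * Total Count) / Run Time * 100
Ideal output time = 1.7 * 251 = 426.7 min
Performance = 426.7 / 657 * 100 = 64.9%

64.9%


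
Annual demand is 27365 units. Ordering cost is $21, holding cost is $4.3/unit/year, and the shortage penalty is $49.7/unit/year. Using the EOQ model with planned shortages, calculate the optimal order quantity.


Formula: EOQ* = sqrt(2DS/H) * sqrt((H+P)/P)
Base EOQ = sqrt(2*27365*21/4.3) = 517.0 units
Correction = sqrt((4.3+49.7)/49.7) = 1.04236
EOQ* = 517.0 * 1.04236 = 538.9 units

538.9 units


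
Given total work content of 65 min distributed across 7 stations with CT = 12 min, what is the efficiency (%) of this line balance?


Formula: Efficiency = Sum of Task Times / (N_stations * CT) * 100
Total station capacity = 7 stations * 12 min = 84 min
Efficiency = 65 / 84 * 100 = 77.4%

77.4%


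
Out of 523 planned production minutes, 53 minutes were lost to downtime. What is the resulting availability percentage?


Formula: Availability = (Planned Time - Downtime) / Planned Time * 100
Uptime = 523 - 53 = 470 min
Availability = 470 / 523 * 100 = 89.9%

89.9%


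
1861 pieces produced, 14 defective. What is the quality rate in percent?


Formula: Quality Rate = Good Pieces / Total Pieces * 100
Good pieces = 1861 - 14 = 1847
QR = 1847 / 1861 * 100 = 99.2%

99.2%


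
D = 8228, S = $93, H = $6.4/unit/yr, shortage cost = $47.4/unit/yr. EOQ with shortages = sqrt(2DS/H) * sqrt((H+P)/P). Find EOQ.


Formula: EOQ* = sqrt(2DS/H) * sqrt((H+P)/P)
Base EOQ = sqrt(2*8228*93/6.4) = 489.01 units
Correction = sqrt((6.4+47.4)/47.4) = 1.06537
EOQ* = 489.01 * 1.06537 = 521.0 units

521.0 units


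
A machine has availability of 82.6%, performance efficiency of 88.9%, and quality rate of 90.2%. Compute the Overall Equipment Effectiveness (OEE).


Formula: OEE = Availability * Performance * Quality / 10000
A * P = 82.6% * 88.9% / 100 = 73.43%
OEE = 73.43% * 90.2% / 100 = 66.2%

66.2%


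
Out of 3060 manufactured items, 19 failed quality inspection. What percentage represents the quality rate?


Formula: Quality Rate = Good Pieces / Total Pieces * 100
Good pieces = 3060 - 19 = 3041
QR = 3041 / 3060 * 100 = 99.4%

99.4%


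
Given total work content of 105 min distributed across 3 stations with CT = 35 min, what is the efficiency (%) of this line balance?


Formula: Efficiency = Sum of Task Times / (N_stations * CT) * 100
Total station capacity = 3 stations * 35 min = 105 min
Efficiency = 105 / 105 * 100 = 100.0%

100.0%


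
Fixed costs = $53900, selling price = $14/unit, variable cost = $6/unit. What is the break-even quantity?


Formula: BEQ = Fixed Costs / (Price - Variable Cost)
Contribution margin = $14 - $6 = $8/unit
BEQ = ceil($53900 / $8/unit) = ceil(6737.5) = 6738 units

6738 units


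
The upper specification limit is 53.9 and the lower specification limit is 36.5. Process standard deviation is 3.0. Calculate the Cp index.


Cp = (53.9 - 36.5) / (6 * 3.0)

0.97


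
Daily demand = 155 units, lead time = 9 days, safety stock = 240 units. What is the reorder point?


Formula: ROP = (Daily Demand * Lead Time) + Safety Stock
Demand during lead time = 155 * 9 = 1395 units
ROP = 1395 + 240 = 1635 units

1635 units


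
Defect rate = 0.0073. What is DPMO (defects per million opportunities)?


DPMO = defect_rate * 1000000 = 0.0073 * 1000000

7300


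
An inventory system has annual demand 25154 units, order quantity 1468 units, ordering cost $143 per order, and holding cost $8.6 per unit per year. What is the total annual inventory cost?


TC = 25154/1468 * 143 + 1468/2 * 8.6

$8762.69


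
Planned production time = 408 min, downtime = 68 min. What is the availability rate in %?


Formula: Availability = (Planned Time - Downtime) / Planned Time * 100
Uptime = 408 - 68 = 340 min
Availability = 340 / 408 * 100 = 83.3%

83.3%


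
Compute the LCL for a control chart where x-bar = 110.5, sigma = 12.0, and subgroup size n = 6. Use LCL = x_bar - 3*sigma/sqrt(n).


LCL = 110.5 - 3 * 12.0 / sqrt(6)

95.8


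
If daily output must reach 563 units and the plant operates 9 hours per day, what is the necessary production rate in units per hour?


Formula: Production Rate = Daily Demand / Available Hours
Rate = 563 units/day / 9 hours/day
Rate = 62.6 units/hour

62.6 units/hour


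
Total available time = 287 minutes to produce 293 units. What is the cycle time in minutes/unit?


Formula: CT = Available Time / Number of Units
CT = 287 min / 293 units
CT = 0.98 min/unit

0.98 min/unit


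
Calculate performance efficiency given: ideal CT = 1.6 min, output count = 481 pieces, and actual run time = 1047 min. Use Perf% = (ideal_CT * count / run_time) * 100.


Formula: Performance = (Ideal CT * Total Count) / Run Time * 100
Ideal output time = 1.6 * 481 = 769.6 min
Performance = 769.6 / 1047 * 100 = 73.5%

73.5%


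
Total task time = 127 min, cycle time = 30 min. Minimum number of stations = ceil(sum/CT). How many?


Formula: N_min = ceil(Sum of Task Times / Cycle Time)
N_min = ceil(127 min / 30 min) = ceil(4.2333)
N_min = 5 stations

5


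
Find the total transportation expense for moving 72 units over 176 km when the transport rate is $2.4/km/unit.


TC = dist * cost * units = 176 * 2.4 * 72 = $30412.80

$30412.80


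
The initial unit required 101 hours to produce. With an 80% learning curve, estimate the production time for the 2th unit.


Formula: T_n = T_1 * (learning_rate)^(log2(n)) where learning_rate = rate/100
Doublings = log2(2) = 1
T_n = 101 * 0.8^1
T_n = 101 * 0.8 = 80.8 hours

80.8 hours


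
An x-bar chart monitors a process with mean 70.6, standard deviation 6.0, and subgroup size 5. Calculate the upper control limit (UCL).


UCL = 70.6 + 3 * 6.0 / sqrt(5)

78.65


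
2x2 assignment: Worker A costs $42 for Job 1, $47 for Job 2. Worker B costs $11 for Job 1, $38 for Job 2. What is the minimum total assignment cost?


Option 1: A->1 + B->2 = $42 + $38 = $80
Option 2: A->2 + B->1 = $47 + $11 = $58
Min cost = min($80, $58) = $58

$58


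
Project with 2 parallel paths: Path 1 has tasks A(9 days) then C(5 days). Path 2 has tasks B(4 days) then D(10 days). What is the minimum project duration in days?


Path 1 = 9 + 5 = 14 days
Path 2 = 4 + 10 = 14 days
Duration = max(14, 14) = 14 days

14 days


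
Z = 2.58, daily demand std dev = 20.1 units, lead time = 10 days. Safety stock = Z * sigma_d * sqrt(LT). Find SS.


Formula: SS = z * sigma_d * sqrt(LT)
sqrt(LT) = sqrt(10) = 3.1623
SS = 2.58 * 20.1 * 3.1623
SS = 164.0 units

164.0 units


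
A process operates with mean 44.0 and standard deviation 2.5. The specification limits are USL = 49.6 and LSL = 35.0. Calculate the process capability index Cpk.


Cpu = (49.6 - 44.0) / (3 * 2.5) = 0.75
Cpl = (44.0 - 35.0) / (3 * 2.5) = 1.2
Cpk = min(0.75, 1.2) = 0.75

0.75


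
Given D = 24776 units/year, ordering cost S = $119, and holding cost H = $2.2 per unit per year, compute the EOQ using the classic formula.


Formula: EOQ = sqrt(2 * D * S / H)
Numerator: 2 * 24776 * 119 = 5896688
2DS/H = 5896688 / 2.2 = 2680312.7
EOQ = sqrt(2680312.7) = 1637.2 units

1637.2 units


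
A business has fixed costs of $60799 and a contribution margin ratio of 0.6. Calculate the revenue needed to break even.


Formula: BER = Fixed Costs / Contribution Margin Ratio
BER = $60799 / 0.6
BER = $101331.67 (to the nearest cent)

$101331.67


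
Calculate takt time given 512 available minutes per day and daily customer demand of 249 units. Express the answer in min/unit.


Formula: Takt Time = Available Production Time / Customer Demand
Takt = 512 min/day / 249 units/day
Takt = 2.06 min/unit

2.06 min/unit


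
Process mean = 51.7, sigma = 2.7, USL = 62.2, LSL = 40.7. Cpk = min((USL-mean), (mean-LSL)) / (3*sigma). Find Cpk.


Cpu = (62.2 - 51.7) / (3 * 2.7) = 1.3
Cpl = (51.7 - 40.7) / (3 * 2.7) = 1.36
Cpk = min(1.3, 1.36) = 1.3

1.3


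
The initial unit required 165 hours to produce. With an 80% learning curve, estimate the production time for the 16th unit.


Formula: T_n = T_1 * (learning_rate)^(log2(n)) where learning_rate = rate/100
Doublings = log2(16) = 4
T_n = 165 * 0.8^4
T_n = 165 * 0.4096 = 67.6 hours

67.6 hours


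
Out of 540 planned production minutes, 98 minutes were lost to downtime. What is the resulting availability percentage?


Formula: Availability = (Planned Time - Downtime) / Planned Time * 100
Uptime = 540 - 98 = 442 min
Availability = 442 / 540 * 100 = 81.9%

81.9%


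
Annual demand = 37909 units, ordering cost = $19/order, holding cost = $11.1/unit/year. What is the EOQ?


Formula: EOQ = sqrt(2 * D * S / H)
Numerator: 2 * 37909 * 19 = 1440542
2DS/H = 1440542 / 11.1 = 129778.6
EOQ = sqrt(129778.6) = 360.2 units

360.2 units


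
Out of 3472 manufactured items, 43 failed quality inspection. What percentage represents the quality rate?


Formula: Quality Rate = Good Pieces / Total Pieces * 100
Good pieces = 3472 - 43 = 3429
QR = 3429 / 3472 * 100 = 98.8%

98.8%


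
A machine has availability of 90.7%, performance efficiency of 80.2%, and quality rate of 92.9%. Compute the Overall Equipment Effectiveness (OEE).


Formula: OEE = Availability * Performance * Quality / 10000
A * P = 90.7% * 80.2% / 100 = 72.74%
OEE = 72.74% * 92.9% / 100 = 67.6%

67.6%


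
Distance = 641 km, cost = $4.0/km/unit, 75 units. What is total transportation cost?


TC = dist * cost * units = 641 * 4.0 * 75 = $192300.00

$192300.00


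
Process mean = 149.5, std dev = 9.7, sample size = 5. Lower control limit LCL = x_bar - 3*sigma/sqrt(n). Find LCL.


LCL = 149.5 - 3 * 9.7 / sqrt(5)

136.49


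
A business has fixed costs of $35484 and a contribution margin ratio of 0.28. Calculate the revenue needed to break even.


Formula: BER = Fixed Costs / Contribution Margin Ratio
BER = $35484 / 0.28
BER = $126728.57 (to the nearest cent)

$126728.57


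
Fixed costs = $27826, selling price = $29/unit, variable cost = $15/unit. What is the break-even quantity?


Formula: BEQ = Fixed Costs / (Price - Variable Cost)
Contribution margin = $29 - $15 = $14/unit
BEQ = ceil($27826 / $14/unit) = ceil(1987.57) = 1988 units

1988 units


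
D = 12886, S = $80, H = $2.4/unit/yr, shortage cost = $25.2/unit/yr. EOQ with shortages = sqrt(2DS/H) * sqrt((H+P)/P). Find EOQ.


Formula: EOQ* = sqrt(2DS/H) * sqrt((H+P)/P)
Base EOQ = sqrt(2*12886*80/2.4) = 926.86 units
Correction = sqrt((2.4+25.2)/25.2) = 1.04654
EOQ* = 926.86 * 1.04654 = 970.0 units

970.0 units


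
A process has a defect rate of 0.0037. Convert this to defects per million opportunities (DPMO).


DPMO = defect_rate * 1000000 = 0.0037 * 1000000

3700


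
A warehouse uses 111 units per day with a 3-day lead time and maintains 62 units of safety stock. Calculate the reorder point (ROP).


Formula: ROP = (Daily Demand * Lead Time) + Safety Stock
Demand during lead time = 111 * 3 = 333 units
ROP = 333 + 62 = 395 units

395 units


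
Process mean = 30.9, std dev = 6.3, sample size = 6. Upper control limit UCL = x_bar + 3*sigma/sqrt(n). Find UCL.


UCL = 30.9 + 3 * 6.3 / sqrt(6)

38.62


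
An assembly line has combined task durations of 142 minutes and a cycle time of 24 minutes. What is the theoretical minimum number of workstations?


Formula: N_min = ceil(Sum of Task Times / Cycle Time)
N_min = ceil(142 min / 24 min) = ceil(5.9167)
N_min = 6 stations

6


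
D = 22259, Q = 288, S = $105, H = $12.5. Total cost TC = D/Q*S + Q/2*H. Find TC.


TC = 22259/288 * 105 + 288/2 * 12.5

$9915.26


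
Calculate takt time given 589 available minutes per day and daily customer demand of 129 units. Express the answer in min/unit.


Formula: Takt Time = Available Production Time / Customer Demand
Takt = 589 min/day / 129 units/day
Takt = 4.57 min/unit

4.57 min/unit


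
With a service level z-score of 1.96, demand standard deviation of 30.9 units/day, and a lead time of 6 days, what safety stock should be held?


Formula: SS = z * sigma_d * sqrt(LT)
sqrt(LT) = sqrt(6) = 2.4495
SS = 1.96 * 30.9 * 2.4495
SS = 148.4 units

148.4 units


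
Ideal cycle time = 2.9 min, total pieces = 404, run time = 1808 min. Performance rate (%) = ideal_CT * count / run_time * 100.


Formula: Performance = (Ideal CT * Total Count) / Run Time * 100
Ideal output time = 2.9 * 404 = 1171.6 min
Performance = 1171.6 / 1808 * 100 = 64.8%

64.8%


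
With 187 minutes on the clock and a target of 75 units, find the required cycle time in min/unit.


Formula: CT = Available Time / Number of Units
CT = 187 min / 75 units
CT = 2.49 min/unit

2.49 min/unit


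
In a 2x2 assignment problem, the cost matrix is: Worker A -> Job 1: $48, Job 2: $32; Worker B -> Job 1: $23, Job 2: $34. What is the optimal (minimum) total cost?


Option 1: A->1 + B->2 = $48 + $34 = $82
Option 2: A->2 + B->1 = $32 + $23 = $55
Min cost = min($82, $55) = $55

$55


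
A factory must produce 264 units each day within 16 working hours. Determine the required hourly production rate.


Formula: Production Rate = Daily Demand / Available Hours
Rate = 264 units/day / 16 hours/day
Rate = 16.5 units/hour

16.5 units/hour


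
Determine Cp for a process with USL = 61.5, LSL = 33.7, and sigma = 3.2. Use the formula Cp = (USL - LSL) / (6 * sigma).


Cp = (61.5 - 33.7) / (6 * 3.2)

1.45


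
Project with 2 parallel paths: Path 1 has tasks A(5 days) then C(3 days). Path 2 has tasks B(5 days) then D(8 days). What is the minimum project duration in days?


Path 1 = 5 + 3 = 8 days
Path 2 = 5 + 8 = 13 days
Duration = max(8, 13) = 13 days

13 days


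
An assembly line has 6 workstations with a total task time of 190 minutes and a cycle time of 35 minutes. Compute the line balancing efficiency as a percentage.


Formula: Efficiency = Sum of Task Times / (N_stations * CT) * 100
Total station capacity = 6 stations * 35 min = 210 min
Efficiency = 190 / 210 * 100 = 90.5%

90.5%


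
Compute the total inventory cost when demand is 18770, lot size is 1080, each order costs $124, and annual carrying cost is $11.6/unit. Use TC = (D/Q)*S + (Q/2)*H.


TC = 18770/1080 * 124 + 1080/2 * 11.6

$8419.07


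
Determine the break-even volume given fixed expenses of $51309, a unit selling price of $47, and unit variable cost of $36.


Formula: BEQ = Fixed Costs / (Price - Variable Cost)
Contribution margin = $47 - $36 = $11/unit
BEQ = ceil($51309 / $11/unit) = ceil(4664.45) = 4665 units

4665 units


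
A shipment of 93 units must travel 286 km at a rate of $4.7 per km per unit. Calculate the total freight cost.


TC = dist * cost * units = 286 * 4.7 * 93 = $125010.60

$125010.60


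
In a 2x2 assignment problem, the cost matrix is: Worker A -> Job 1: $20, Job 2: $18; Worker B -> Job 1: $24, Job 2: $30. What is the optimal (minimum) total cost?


Option 1: A->1 + B->2 = $20 + $30 = $50
Option 2: A->2 + B->1 = $18 + $24 = $42
Min cost = min($50, $42) = $42

$42


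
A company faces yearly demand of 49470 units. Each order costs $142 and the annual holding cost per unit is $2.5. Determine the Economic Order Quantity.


Formula: EOQ = sqrt(2 * D * S / H)
Numerator: 2 * 49470 * 142 = 14049480
2DS/H = 14049480 / 2.5 = 5619792.0
EOQ = sqrt(5619792.0) = 2370.6 units

2370.6 units


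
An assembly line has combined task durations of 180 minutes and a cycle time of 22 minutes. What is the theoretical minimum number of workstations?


Formula: N_min = ceil(Sum of Task Times / Cycle Time)
N_min = ceil(180 min / 22 min) = ceil(8.1818)
N_min = 9 stations

9


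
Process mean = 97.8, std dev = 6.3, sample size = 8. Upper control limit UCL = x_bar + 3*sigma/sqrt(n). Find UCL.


UCL = 97.8 + 3 * 6.3 / sqrt(8)

104.48


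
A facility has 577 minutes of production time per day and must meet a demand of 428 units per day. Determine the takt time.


Formula: Takt Time = Available Production Time / Customer Demand
Takt = 577 min/day / 428 units/day
Takt = 1.35 min/unit

1.35 min/unit


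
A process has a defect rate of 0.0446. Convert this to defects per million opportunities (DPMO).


DPMO = defect_rate * 1000000 = 0.0446 * 1000000

44600


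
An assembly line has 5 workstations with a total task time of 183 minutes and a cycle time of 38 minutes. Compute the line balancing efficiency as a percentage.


Formula: Efficiency = Sum of Task Times / (N_stations * CT) * 100
Total station capacity = 5 stations * 38 min = 190 min
Efficiency = 183 / 190 * 100 = 96.3%

96.3%


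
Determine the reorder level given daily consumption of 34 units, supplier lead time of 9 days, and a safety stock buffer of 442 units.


Formula: ROP = (Daily Demand * Lead Time) + Safety Stock
Demand during lead time = 34 * 9 = 306 units
ROP = 306 + 442 = 748 units

748 units


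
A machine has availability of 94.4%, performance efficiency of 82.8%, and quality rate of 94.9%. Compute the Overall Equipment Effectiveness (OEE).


Formula: OEE = Availability * Performance * Quality / 10000
A * P = 94.4% * 82.8% / 100 = 78.16%
OEE = 78.16% * 94.9% / 100 = 74.2%

74.2%


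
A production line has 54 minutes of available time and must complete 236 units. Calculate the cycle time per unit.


Formula: CT = Available Time / Number of Units
CT = 54 min / 236 units
CT = 0.23 min/unit

0.23 min/unit


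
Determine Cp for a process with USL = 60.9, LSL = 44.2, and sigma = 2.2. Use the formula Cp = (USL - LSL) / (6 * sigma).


Cp = (60.9 - 44.2) / (6 * 2.2)

1.27


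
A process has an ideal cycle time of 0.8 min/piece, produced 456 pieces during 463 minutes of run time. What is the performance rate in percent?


Formula: Performance = (Ideal CT * Total Count) / Run Time * 100
Ideal output time = 0.8 * 456 = 364.8 min
Performance = 364.8 / 463 * 100 = 78.8%

78.8%


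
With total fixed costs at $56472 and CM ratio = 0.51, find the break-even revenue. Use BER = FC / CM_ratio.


Formula: BER = Fixed Costs / Contribution Margin Ratio
BER = $56472 / 0.51
BER = $110729.41 (to the nearest cent)

$110729.41


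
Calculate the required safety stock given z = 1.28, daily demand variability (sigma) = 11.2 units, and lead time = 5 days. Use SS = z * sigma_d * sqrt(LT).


Formula: SS = z * sigma_d * sqrt(LT)
sqrt(LT) = sqrt(5) = 2.2361
SS = 1.28 * 11.2 * 2.2361
SS = 32.1 units

32.1 units


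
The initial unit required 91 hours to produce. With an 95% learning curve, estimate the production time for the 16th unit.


Formula: T_n = T_1 * (learning_rate)^(log2(n)) where learning_rate = rate/100
Doublings = log2(16) = 4
T_n = 91 * 0.95^4
T_n = 91 * 0.8145 = 74.1 hours

74.1 hours


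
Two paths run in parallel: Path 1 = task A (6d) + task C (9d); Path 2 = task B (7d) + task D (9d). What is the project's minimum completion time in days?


Path 1 = 6 + 9 = 15 days
Path 2 = 7 + 9 = 16 days
Duration = max(15, 16) = 16 days

16 days


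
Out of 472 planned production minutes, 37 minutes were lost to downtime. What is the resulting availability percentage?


Formula: Availability = (Planned Time - Downtime) / Planned Time * 100
Uptime = 472 - 37 = 435 min
Availability = 435 / 472 * 100 = 92.2%

92.2%


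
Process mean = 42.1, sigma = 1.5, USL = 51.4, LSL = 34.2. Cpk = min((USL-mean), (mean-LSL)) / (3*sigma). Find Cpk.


Cpu = (51.4 - 42.1) / (3 * 1.5) = 2.07
Cpl = (42.1 - 34.2) / (3 * 1.5) = 1.76
Cpk = min(2.07, 1.76) = 1.76

1.76
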